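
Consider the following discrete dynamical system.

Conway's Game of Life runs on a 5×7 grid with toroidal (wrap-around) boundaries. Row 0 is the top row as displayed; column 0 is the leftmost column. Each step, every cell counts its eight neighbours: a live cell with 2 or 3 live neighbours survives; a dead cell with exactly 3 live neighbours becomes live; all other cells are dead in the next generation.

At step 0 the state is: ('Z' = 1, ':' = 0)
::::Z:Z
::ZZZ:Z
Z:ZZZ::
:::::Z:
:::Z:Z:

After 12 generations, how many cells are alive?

13

gen 0: ::::Z:Z
::ZZZ:Z
Z:ZZZ::
:::::Z:
:::Z:Z:
gen 1: ::Z:::Z
ZZZ:::Z
:ZZ:::Z
::Z::ZZ
:::::ZZ
gen 2: ::Z::::
:::Z:ZZ
:::Z:::
:ZZ::::
Z::::::
gen 3: ::::::Z
::ZZZ::
:::ZZ::
:ZZ::::
::Z::::
gen 4: ::Z::::
::Z:ZZ:
:Z::Z::
:ZZ::::
:ZZ::::
gen 5: ::Z::::
:ZZ:ZZ:
:Z::ZZ:
Z::Z:::
:::Z:::
gen 6: :ZZ:Z::
:ZZ:ZZ:
ZZ:::ZZ
::ZZ:::
::ZZ:::
gen 7: ::::ZZ:
::::Z::
Z::::ZZ
Z::ZZ:Z
::::Z::
gen 8: :::ZZZ:
::::Z::
Z::Z:::
Z::ZZ::
::::::Z
gen 9: :::ZZZ:
:::::Z:
:::Z:::
Z::ZZ:Z
::::::Z
gen 10: ::::ZZZ
:::Z:Z:
:::Z:ZZ
Z::ZZZZ
Z:::::Z
gen 11: Z:::Z::
:::Z:::
Z:ZZ:::
:::Z:::
:::Z:::
gen 12: :::ZZ::
:ZZZZ::
::ZZZ::
:::ZZ::
:::ZZ::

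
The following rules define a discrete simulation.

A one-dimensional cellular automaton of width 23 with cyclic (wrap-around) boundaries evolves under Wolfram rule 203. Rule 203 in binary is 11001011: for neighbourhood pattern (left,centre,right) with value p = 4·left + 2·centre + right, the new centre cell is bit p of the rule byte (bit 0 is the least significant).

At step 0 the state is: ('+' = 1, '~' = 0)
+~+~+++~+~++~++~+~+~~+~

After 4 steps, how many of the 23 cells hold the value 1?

step 0: +~+~+++~+~++~++~+~+~~+~
step 1: ~~~~+++~~~++~++~~~~~+~~
step 2: +++++++~++++~++~++++~~+
step 3: +++++++~++++~++~++++~++
step 4: +++++++~++++~++~++++~++

19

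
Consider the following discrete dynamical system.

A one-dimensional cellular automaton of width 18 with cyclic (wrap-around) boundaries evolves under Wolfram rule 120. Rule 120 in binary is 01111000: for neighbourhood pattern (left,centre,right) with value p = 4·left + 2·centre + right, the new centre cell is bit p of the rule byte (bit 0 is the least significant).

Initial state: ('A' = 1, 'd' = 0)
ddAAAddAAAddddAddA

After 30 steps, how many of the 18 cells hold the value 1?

8

gen 0: ddAAAddAAAddddAddA
gen 1: AdAdAAdAdAAddddAdd
gen 2: dAdAAAAdAAAAddddAd
gen 3: ddAAddAAAddAAddddA
gen 4: AdAAAdAdAAdAAAdddd
gen 5: dAAdAAdAAAAAdAAddd
gen 6: dAAAAAAAdddAAAAAdd
gen 7: dAdddddAAddAdddAAd
gen 8: ddAddddAAAddAddAAA
gen 9: AddAdddAdAAddAdAdA
gen 10: AAddAdddAAAAddAdAA
gen 11: dAAddAddAddAAddAAd
gen 12: dAAAddAddAdAAAdAAA
gen 13: AAdAAddAddAAdAAAdA
gen 14: dAAAAAddAdAAAAdAAA
gen 15: AAdddAAddAAddAAAdA
gen 16: dAAddAAAdAAAdAdAAA
gen 17: AAAAdAdAAAdAAdAAdA
gen 18: dddAAdAAdAAAAAAAAA
gen 19: AddAAAAAAAdddddddA
gen 20: AAdAdddddAAddddddA
gen 21: dAAdAddddAAAdddddA
gen 22: AAAAdAdddAdAAddddd
gen 23: AddAAdAdddAAAAdddd
gen 24: dAdAAAdAddAddAAddd
gen 25: ddAAdAAdAddAdAAAdd
gen 26: ddAAAAAAdAddAAdAAd
gen 27: ddAddddAAdAdAAAAAA
gen 28: AddAdddAAAdAAddddA
gen 29: AAddAddAdAAAAAdddA
gen 30: dAAddAddAAdddAAddA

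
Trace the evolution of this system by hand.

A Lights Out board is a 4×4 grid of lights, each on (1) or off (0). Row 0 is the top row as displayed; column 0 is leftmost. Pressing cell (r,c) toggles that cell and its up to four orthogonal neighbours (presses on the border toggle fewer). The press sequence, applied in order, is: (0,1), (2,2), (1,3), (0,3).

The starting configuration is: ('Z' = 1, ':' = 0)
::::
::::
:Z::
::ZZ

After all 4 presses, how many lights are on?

5

gen 0: ::::
::::
:Z::
::ZZ
gen 1: ZZZ:
:Z::
:Z::
::ZZ
gen 2: ZZZ:
:ZZ:
::ZZ
:::Z
gen 3: ZZZZ
:Z:Z
::Z:
:::Z
gen 4: ZZ::
:Z::
::Z:
:::Z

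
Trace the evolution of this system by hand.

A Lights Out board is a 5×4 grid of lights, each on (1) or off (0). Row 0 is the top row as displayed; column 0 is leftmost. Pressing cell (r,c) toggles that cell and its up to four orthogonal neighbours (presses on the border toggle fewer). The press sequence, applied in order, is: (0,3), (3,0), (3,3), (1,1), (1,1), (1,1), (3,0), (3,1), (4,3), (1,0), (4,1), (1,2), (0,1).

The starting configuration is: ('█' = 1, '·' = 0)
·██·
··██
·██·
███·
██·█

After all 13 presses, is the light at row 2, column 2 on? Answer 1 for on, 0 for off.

0

gen 0: ·██·
··██
·██·
███·
██·█
gen 1: ·█·█
··█·
·██·
███·
██·█
gen 2: ·█·█
··█·
███·
··█·
·█·█
gen 3: ·█·█
··█·
████
···█
·█··
gen 4: ···█
██··
█·██
···█
·█··
gen 5: ·█·█
··█·
████
···█
·█··
gen 6: ···█
██··
█·██
···█
·█··
gen 7: ···█
██··
··██
██·█
██··
gen 8: ···█
██··
·███
··██
█···
gen 9: ···█
██··
·███
··█·
█·██
gen 10: █··█
····
████
··█·
█·██
gen 11: █··█
····
████
·██·
·█·█
gen 12: █·██
·███
██·█
·██·
·█·█
gen 13: ·█·█
··██
██·█
·██·
·█·█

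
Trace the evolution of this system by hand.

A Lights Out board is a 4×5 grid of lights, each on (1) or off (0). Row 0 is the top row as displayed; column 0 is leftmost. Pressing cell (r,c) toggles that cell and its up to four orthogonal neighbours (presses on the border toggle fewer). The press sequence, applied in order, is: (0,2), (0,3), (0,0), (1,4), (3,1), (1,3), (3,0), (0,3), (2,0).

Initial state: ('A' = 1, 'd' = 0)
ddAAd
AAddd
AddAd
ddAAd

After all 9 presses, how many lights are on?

t=0: ddAAd
AAddd
AddAd
ddAAd
t=1: dAddd
AAAdd
AddAd
ddAAd
t=2: dAAAA
AAAAd
AddAd
ddAAd
t=3: AdAAA
dAAAd
AddAd
ddAAd
t=4: AdAAd
dAAdA
AddAA
ddAAd
t=5: AdAAd
dAAdA
AAdAA
AAdAd
t=6: AdAdd
dAdAd
AAddA
AAdAd
t=7: AdAdd
dAdAd
dAddA
dddAd
t=8: AddAA
dAddd
dAddA
dddAd
t=9: AddAA
AAddd
AdddA
AddAd

9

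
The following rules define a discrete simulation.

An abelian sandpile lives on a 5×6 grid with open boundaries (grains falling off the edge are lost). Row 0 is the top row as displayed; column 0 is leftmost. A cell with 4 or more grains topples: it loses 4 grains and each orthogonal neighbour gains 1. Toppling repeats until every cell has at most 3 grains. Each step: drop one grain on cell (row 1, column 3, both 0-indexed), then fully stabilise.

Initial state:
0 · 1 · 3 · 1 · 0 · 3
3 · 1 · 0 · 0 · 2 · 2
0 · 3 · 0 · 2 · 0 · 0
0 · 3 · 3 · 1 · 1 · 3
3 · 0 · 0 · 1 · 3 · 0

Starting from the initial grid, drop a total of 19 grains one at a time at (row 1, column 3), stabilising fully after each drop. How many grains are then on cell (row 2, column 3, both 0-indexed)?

3

k=0  0 · 1 · 3 · 1 · 0 · 3
3 · 1 · 0 · 0 · 2 · 2
0 · 3 · 0 · 2 · 0 · 0
0 · 3 · 3 · 1 · 1 · 3
3 · 0 · 0 · 1 · 3 · 0
k=1  0 · 1 · 3 · 1 · 0 · 3
3 · 1 · 0 · 1 · 2 · 2
0 · 3 · 0 · 2 · 0 · 0
0 · 3 · 3 · 1 · 1 · 3
3 · 0 · 0 · 1 · 3 · 0
k=2  0 · 1 · 3 · 1 · 0 · 3
3 · 1 · 0 · 2 · 2 · 2
0 · 3 · 0 · 2 · 0 · 0
0 · 3 · 3 · 1 · 1 · 3
3 · 0 · 0 · 1 · 3 · 0
k=3  0 · 1 · 3 · 1 · 0 · 3
3 · 1 · 0 · 3 · 2 · 2
0 · 3 · 0 · 2 · 0 · 0
0 · 3 · 3 · 1 · 1 · 3
3 · 0 · 0 · 1 · 3 · 0
k=4  0 · 1 · 3 · 2 · 0 · 3
3 · 1 · 1 · 0 · 3 · 2
0 · 3 · 0 · 3 · 0 · 0
0 · 3 · 3 · 1 · 1 · 3
3 · 0 · 0 · 1 · 3 · 0
k=5  0 · 1 · 3 · 2 · 0 · 3
3 · 1 · 1 · 1 · 3 · 2
0 · 3 · 0 · 3 · 0 · 0
0 · 3 · 3 · 1 · 1 · 3
3 · 0 · 0 · 1 · 3 · 0
k=6  0 · 1 · 3 · 2 · 0 · 3
3 · 1 · 1 · 2 · 3 · 2
0 · 3 · 0 · 3 · 0 · 0
0 · 3 · 3 · 1 · 1 · 3
3 · 0 · 0 · 1 · 3 · 0
k=7  0 · 1 · 3 · 2 · 0 · 3
3 · 1 · 1 · 3 · 3 · 2
0 · 3 · 0 · 3 · 0 · 0
0 · 3 · 3 · 1 · 1 · 3
3 · 0 · 0 · 1 · 3 · 0
k=8  0 · 1 · 3 · 3 · 1 · 3
3 · 1 · 2 · 2 · 0 · 3
0 · 3 · 1 · 0 · 2 · 0
0 · 3 · 3 · 2 · 1 · 3
3 · 0 · 0 · 1 · 3 · 0
k=9  0 · 1 · 3 · 3 · 1 · 3
3 · 1 · 2 · 3 · 0 · 3
0 · 3 · 1 · 0 · 2 · 0
0 · 3 · 3 · 2 · 1 · 3
3 · 0 · 0 · 1 · 3 · 0
k=10  0 · 2 · 1 · 1 · 2 · 3
3 · 2 · 0 · 2 · 1 · 3
0 · 3 · 2 · 1 · 2 · 0
0 · 3 · 3 · 2 · 1 · 3
3 · 0 · 0 · 1 · 3 · 0
k=11  0 · 2 · 1 · 1 · 2 · 3
3 · 2 · 0 · 3 · 1 · 3
0 · 3 · 2 · 1 · 2 · 0
0 · 3 · 3 · 2 · 1 · 3
3 · 0 · 0 · 1 · 3 · 0
k=12  0 · 2 · 1 · 2 · 2 · 3
3 · 2 · 1 · 0 · 2 · 3
0 · 3 · 2 · 2 · 2 · 0
0 · 3 · 3 · 2 · 1 · 3
3 · 0 · 0 · 1 · 3 · 0
k=13  0 · 2 · 1 · 2 · 2 · 3
3 · 2 · 1 · 1 · 2 · 3
0 · 3 · 2 · 2 · 2 · 0
0 · 3 · 3 · 2 · 1 · 3
3 · 0 · 0 · 1 · 3 · 0
k=14  0 · 2 · 1 · 2 · 2 · 3
3 · 2 · 1 · 2 · 2 · 3
0 · 3 · 2 · 2 · 2 · 0
0 · 3 · 3 · 2 · 1 · 3
3 · 0 · 0 · 1 · 3 · 0
k=15  0 · 2 · 1 · 2 · 2 · 3
3 · 2 · 1 · 3 · 2 · 3
0 · 3 · 2 · 2 · 2 · 0
0 · 3 · 3 · 2 · 1 · 3
3 · 0 · 0 · 1 · 3 · 0
k=16  0 · 2 · 1 · 3 · 2 · 3
3 · 2 · 2 · 0 · 3 · 3
0 · 3 · 2 · 3 · 2 · 0
0 · 3 · 3 · 2 · 1 · 3
3 · 0 · 0 · 1 · 3 · 0
k=17  0 · 2 · 1 · 3 · 2 · 3
3 · 2 · 2 · 1 · 3 · 3
0 · 3 · 2 · 3 · 2 · 0
0 · 3 · 3 · 2 · 1 · 3
3 · 0 · 0 · 1 · 3 · 0
k=18  0 · 2 · 1 · 3 · 2 · 3
3 · 2 · 2 · 2 · 3 · 3
0 · 3 · 2 · 3 · 2 · 0
0 · 3 · 3 · 2 · 1 · 3
3 · 0 · 0 · 1 · 3 · 0
k=19  0 · 2 · 1 · 3 · 2 · 3
3 · 2 · 2 · 3 · 3 · 3
0 · 3 · 2 · 3 · 2 · 0
0 · 3 · 3 · 2 · 1 · 3
3 · 0 · 0 · 1 · 3 · 0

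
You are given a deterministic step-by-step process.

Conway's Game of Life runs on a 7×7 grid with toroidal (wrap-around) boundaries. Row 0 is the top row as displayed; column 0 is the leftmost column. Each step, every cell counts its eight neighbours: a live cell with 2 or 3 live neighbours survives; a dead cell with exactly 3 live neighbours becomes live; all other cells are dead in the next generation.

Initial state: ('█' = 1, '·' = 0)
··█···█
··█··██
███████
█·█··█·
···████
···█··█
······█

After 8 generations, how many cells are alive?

[0] ··█···█
··█··██
███████
█·█··█·
···████
···█··█
······█
[1] █·····█
·······
·······
·······
█·██···
█··█··█
█····██
[2] █····█·
·······
·······
·······
████··█
··████·
·█···█·
[3] ······█
·······
·······
███····
██···██
·····█·
·███·█·
[4] ··█····
·······
·█·····
··█····
··█··█·
·····█·
··█·███
[5] ···█·█·
·······
·······
·██····
·······
···█···
···████
[6] ···█·██
·······
·······
·······
··█····
···█·█·
··██·██
[7] ··██·██
·······
·······
·······
·······
···█·██
··██···
[8] ··███··
·······
·······
·······
·······
··███··
·······

6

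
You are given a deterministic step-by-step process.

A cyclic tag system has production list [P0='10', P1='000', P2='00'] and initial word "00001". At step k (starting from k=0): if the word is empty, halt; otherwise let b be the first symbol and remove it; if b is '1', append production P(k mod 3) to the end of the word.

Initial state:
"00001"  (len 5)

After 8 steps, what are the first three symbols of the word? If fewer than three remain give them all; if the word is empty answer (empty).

(empty)

t=0: "00001"  (len 5)
t=1: "0001"  (len 4)
t=2: "001"  (len 3)
t=3: "01"  (len 2)
t=4: "1"  (len 1)
t=5: "000"  (len 3)
t=6: "00"  (len 2)
t=7: "0"  (len 1)
t=8: (halted — word empty)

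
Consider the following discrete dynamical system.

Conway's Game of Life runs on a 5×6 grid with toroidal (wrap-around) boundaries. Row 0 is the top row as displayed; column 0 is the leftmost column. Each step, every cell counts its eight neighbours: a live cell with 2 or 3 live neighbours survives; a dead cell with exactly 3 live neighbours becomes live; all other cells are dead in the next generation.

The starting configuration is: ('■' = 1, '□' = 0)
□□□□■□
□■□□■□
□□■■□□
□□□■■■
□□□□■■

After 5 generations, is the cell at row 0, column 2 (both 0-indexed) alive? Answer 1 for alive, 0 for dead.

gen 0: □□□□■□
□■□□■□
□□■■□□
□□□■■■
□□□□■■
gen 1: □□□■■□
□□■□■□
□□■□□■
□□■□□■
□□□□□□
gen 2: □□□■■□
□□■□■■
□■■□■■
□□□□□□
□□□■■□
gen 3: □□■□□□
■■■□□□
■■■□■■
□□■□□■
□□□■■□
gen 4: □□■□□□
□□□□□□
□□□□■□
□□■□□□
□□■■■□
gen 5: □□■□□□
□□□□□□
□□□□□□
□□■□■□
□■■□□□

1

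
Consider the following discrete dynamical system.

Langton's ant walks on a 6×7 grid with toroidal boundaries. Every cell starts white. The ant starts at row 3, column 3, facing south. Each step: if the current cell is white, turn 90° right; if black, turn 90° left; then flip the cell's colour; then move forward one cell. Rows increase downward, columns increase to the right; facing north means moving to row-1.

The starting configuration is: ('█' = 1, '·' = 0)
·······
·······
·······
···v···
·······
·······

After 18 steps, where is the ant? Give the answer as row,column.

2,4

step 0: ·······
·······
·······
···v···
·······
·······
step 1: ·······
·······
·······
··<█···
·······
·······
step 2: ·······
·······
··^····
··██···
·······
·······
step 3: ·······
·······
··█>···
··██···
·······
·······
step 4: ·······
·······
··██···
··█v···
·······
·······
step 5: ·······
·······
··██···
··█·>··
·······
·······
step 6: ·······
·······
··██···
··█·█··
····v··
·······
step 7: ·······
·······
··██···
··█·█··
···<█··
·······
step 8: ·······
·······
··██···
··█^█··
···██··
·······
step 9: ·······
·······
··██···
··██>··
···██··
·······
step 10: ·······
·······
··██^··
··██···
···██··
·······
step 11: ·······
·······
··███>·
··██···
···██··
·······
step 12: ·······
·······
··████·
··██·v·
···██··
·······
step 13: ·······
·······
··████·
··██<█·
···██··
·······
step 14: ·······
·······
··██^█·
··████·
···██··
·······
step 15: ·······
·······
··█<·█·
··████·
···██··
·······
step 16: ·······
·······
··█··█·
··█v██·
···██··
·······
step 17: ·······
·······
··█··█·
··█·>█·
···██··
·······
step 18: ·······
·······
··█·^█·
··█··█·
···██··
·······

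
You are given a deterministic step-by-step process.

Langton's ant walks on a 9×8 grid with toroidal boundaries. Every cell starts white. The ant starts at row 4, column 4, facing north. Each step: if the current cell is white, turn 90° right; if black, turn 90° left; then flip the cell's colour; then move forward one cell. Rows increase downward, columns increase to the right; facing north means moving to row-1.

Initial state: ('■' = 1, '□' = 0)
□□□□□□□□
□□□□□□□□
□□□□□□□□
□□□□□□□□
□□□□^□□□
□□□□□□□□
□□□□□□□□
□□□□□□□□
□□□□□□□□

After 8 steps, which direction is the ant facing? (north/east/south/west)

south

step 0: □□□□□□□□
□□□□□□□□
□□□□□□□□
□□□□□□□□
□□□□^□□□
□□□□□□□□
□□□□□□□□
□□□□□□□□
□□□□□□□□
step 1: □□□□□□□□
□□□□□□□□
□□□□□□□□
□□□□□□□□
□□□□■>□□
□□□□□□□□
□□□□□□□□
□□□□□□□□
□□□□□□□□
step 2: □□□□□□□□
□□□□□□□□
□□□□□□□□
□□□□□□□□
□□□□■■□□
□□□□□v□□
□□□□□□□□
□□□□□□□□
□□□□□□□□
step 3: □□□□□□□□
□□□□□□□□
□□□□□□□□
□□□□□□□□
□□□□■■□□
□□□□<■□□
□□□□□□□□
□□□□□□□□
□□□□□□□□
step 4: □□□□□□□□
□□□□□□□□
□□□□□□□□
□□□□□□□□
□□□□^■□□
□□□□■■□□
□□□□□□□□
□□□□□□□□
□□□□□□□□
step 5: □□□□□□□□
□□□□□□□□
□□□□□□□□
□□□□□□□□
□□□<□■□□
□□□□■■□□
□□□□□□□□
□□□□□□□□
□□□□□□□□
step 6: □□□□□□□□
□□□□□□□□
□□□□□□□□
□□□^□□□□
□□□■□■□□
□□□□■■□□
□□□□□□□□
□□□□□□□□
□□□□□□□□
step 7: □□□□□□□□
□□□□□□□□
□□□□□□□□
□□□■>□□□
□□□■□■□□
□□□□■■□□
□□□□□□□□
□□□□□□□□
□□□□□□□□
step 8: □□□□□□□□
□□□□□□□□
□□□□□□□□
□□□■■□□□
□□□■v■□□
□□□□■■□□
□□□□□□□□
□□□□□□□□
□□□□□□□□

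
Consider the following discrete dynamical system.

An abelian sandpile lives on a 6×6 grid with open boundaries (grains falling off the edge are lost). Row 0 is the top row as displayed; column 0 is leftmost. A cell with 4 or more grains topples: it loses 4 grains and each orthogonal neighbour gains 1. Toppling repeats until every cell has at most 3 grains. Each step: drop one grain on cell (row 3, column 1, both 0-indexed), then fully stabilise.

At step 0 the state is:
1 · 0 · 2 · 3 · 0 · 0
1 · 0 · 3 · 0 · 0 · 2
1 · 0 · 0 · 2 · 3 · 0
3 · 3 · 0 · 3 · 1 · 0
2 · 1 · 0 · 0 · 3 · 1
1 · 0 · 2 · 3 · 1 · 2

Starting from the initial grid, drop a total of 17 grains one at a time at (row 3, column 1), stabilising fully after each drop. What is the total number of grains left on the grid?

57

k=0  1 · 0 · 2 · 3 · 0 · 0
1 · 0 · 3 · 0 · 0 · 2
1 · 0 · 0 · 2 · 3 · 0
3 · 3 · 0 · 3 · 1 · 0
2 · 1 · 0 · 0 · 3 · 1
1 · 0 · 2 · 3 · 1 · 2
k=1  1 · 0 · 2 · 3 · 0 · 0
1 · 0 · 3 · 0 · 0 · 2
2 · 1 · 0 · 2 · 3 · 0
0 · 1 · 1 · 3 · 1 · 0
3 · 2 · 0 · 0 · 3 · 1
1 · 0 · 2 · 3 · 1 · 2
k=2  1 · 0 · 2 · 3 · 0 · 0
1 · 0 · 3 · 0 · 0 · 2
2 · 1 · 0 · 2 · 3 · 0
0 · 2 · 1 · 3 · 1 · 0
3 · 2 · 0 · 0 · 3 · 1
1 · 0 · 2 · 3 · 1 · 2
k=3  1 · 0 · 2 · 3 · 0 · 0
1 · 0 · 3 · 0 · 0 · 2
2 · 1 · 0 · 2 · 3 · 0
0 · 3 · 1 · 3 · 1 · 0
3 · 2 · 0 · 0 · 3 · 1
1 · 0 · 2 · 3 · 1 · 2
k=4  1 · 0 · 2 · 3 · 0 · 0
1 · 0 · 3 · 0 · 0 · 2
2 · 2 · 0 · 2 · 3 · 0
1 · 0 · 2 · 3 · 1 · 0
3 · 3 · 0 · 0 · 3 · 1
1 · 0 · 2 · 3 · 1 · 2
k=5  1 · 0 · 2 · 3 · 0 · 0
1 · 0 · 3 · 0 · 0 · 2
2 · 2 · 0 · 2 · 3 · 0
1 · 1 · 2 · 3 · 1 · 0
3 · 3 · 0 · 0 · 3 · 1
1 · 0 · 2 · 3 · 1 · 2
k=6  1 · 0 · 2 · 3 · 0 · 0
1 · 0 · 3 · 0 · 0 · 2
2 · 2 · 0 · 2 · 3 · 0
1 · 2 · 2 · 3 · 1 · 0
3 · 3 · 0 · 0 · 3 · 1
1 · 0 · 2 · 3 · 1 · 2
k=7  1 · 0 · 2 · 3 · 0 · 0
1 · 0 · 3 · 0 · 0 · 2
2 · 2 · 0 · 2 · 3 · 0
1 · 3 · 2 · 3 · 1 · 0
3 · 3 · 0 · 0 · 3 · 1
1 · 0 · 2 · 3 · 1 · 2
k=8  1 · 0 · 2 · 3 · 0 · 0
1 · 0 · 3 · 0 · 0 · 2
2 · 3 · 0 · 2 · 3 · 0
3 · 1 · 3 · 3 · 1 · 0
0 · 1 · 1 · 0 · 3 · 1
2 · 1 · 2 · 3 · 1 · 2
k=9  1 · 0 · 2 · 3 · 0 · 0
1 · 0 · 3 · 0 · 0 · 2
2 · 3 · 0 · 2 · 3 · 0
3 · 2 · 3 · 3 · 1 · 0
0 · 1 · 1 · 0 · 3 · 1
2 · 1 · 2 · 3 · 1 · 2
k=10  1 · 0 · 2 · 3 · 0 · 0
1 · 0 · 3 · 0 · 0 · 2
2 · 3 · 0 · 2 · 3 · 0
3 · 3 · 3 · 3 · 1 · 0
0 · 1 · 1 · 0 · 3 · 1
2 · 1 · 2 · 3 · 1 · 2
k=11  1 · 0 · 2 · 3 · 0 · 0
2 · 1 · 3 · 0 · 0 · 2
0 · 1 · 2 · 3 · 3 · 0
1 · 3 · 1 · 0 · 2 · 0
1 · 2 · 2 · 1 · 3 · 1
2 · 1 · 2 · 3 · 1 · 2
k=12  1 · 0 · 2 · 3 · 0 · 0
2 · 1 · 3 · 0 · 0 · 2
0 · 2 · 2 · 3 · 3 · 0
2 · 0 · 2 · 0 · 2 · 0
1 · 3 · 2 · 1 · 3 · 1
2 · 1 · 2 · 3 · 1 · 2
k=13  1 · 0 · 2 · 3 · 0 · 0
2 · 1 · 3 · 0 · 0 · 2
0 · 2 · 2 · 3 · 3 · 0
2 · 1 · 2 · 0 · 2 · 0
1 · 3 · 2 · 1 · 3 · 1
2 · 1 · 2 · 3 · 1 · 2
k=14  1 · 0 · 2 · 3 · 0 · 0
2 · 1 · 3 · 0 · 0 · 2
0 · 2 · 2 · 3 · 3 · 0
2 · 2 · 2 · 0 · 2 · 0
1 · 3 · 2 · 1 · 3 · 1
2 · 1 · 2 · 3 · 1 · 2
k=15  1 · 0 · 2 · 3 · 0 · 0
2 · 1 · 3 · 0 · 0 · 2
0 · 2 · 2 · 3 · 3 · 0
2 · 3 · 2 · 0 · 2 · 0
1 · 3 · 2 · 1 · 3 · 1
2 · 1 · 2 · 3 · 1 · 2
k=16  1 · 0 · 2 · 3 · 0 · 0
2 · 1 · 3 · 0 · 0 · 2
0 · 3 · 2 · 3 · 3 · 0
3 · 1 · 3 · 0 · 2 · 0
2 · 0 · 3 · 1 · 3 · 1
2 · 2 · 2 · 3 · 1 · 2
k=17  1 · 0 · 2 · 3 · 0 · 0
2 · 1 · 3 · 0 · 0 · 2
0 · 3 · 2 · 3 · 3 · 0
3 · 2 · 3 · 0 · 2 · 0
2 · 0 · 3 · 1 · 3 · 1
2 · 2 · 2 · 3 · 1 · 2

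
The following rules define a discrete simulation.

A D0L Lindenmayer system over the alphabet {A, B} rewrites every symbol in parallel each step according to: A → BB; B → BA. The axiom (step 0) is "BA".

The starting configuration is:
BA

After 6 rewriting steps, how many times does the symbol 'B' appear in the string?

0) BA
1) BABB
2) BABBBABA
3) BABBBABABABBBABB
4) BABBBABABABBBABBBABBBABABABBBABA
5) BABBBABABABBBABBBABBBABABABBBABABABBBABABABBBABBBABBBABABABBBABB
6) BABBBABABABBBABBBABBBABABABBBABABABBBABABABBBABBBABBBABABA…BABABBBABBBABBBABABABBBABABABBBABABABBBABBBABBBABABABBBABA  (len 128)

85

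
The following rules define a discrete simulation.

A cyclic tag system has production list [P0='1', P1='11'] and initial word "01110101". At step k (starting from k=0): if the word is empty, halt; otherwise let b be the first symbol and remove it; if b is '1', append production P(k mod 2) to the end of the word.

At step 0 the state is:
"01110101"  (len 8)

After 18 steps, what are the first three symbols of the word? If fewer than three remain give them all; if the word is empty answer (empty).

gen 0: "01110101"  (len 8)
gen 1: "1110101"  (len 7)
gen 2: "11010111"  (len 8)
gen 3: "10101111"  (len 8)
gen 4: "010111111"  (len 9)
gen 5: "10111111"  (len 8)
gen 6: "011111111"  (len 9)
gen 7: "11111111"  (len 8)
gen 8: "111111111"  (len 9)
gen 9: "111111111"  (len 9)
gen 10: "1111111111"  (len 10)
gen 11: "1111111111"  (len 10)
gen 12: "11111111111"  (len 11)
gen 13: "11111111111"  (len 11)
gen 14: "111111111111"  (len 12)
gen 15: "111111111111"  (len 12)
gen 16: "1111111111111"  (len 13)
gen 17: "1111111111111"  (len 13)
gen 18: "11111111111111"  (len 14)

111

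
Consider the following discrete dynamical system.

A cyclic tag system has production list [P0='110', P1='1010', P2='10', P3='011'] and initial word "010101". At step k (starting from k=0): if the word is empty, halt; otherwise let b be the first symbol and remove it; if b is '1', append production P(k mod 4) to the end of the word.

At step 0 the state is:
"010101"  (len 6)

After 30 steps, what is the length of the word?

[0] "010101"  (len 6)
[1] "10101"  (len 5)
[2] "01011010"  (len 8)
[3] "1011010"  (len 7)
[4] "011010011"  (len 9)
[5] "11010011"  (len 8)
[6] "10100111010"  (len 11)
[7] "010011101010"  (len 12)
[8] "10011101010"  (len 11)
[9] "0011101010110"  (len 13)
[10] "011101010110"  (len 12)
[11] "11101010110"  (len 11)
[12] "1101010110011"  (len 13)
[13] "101010110011110"  (len 15)
[14] "010101100111101010"  (len 18)
[15] "10101100111101010"  (len 17)
[16] "0101100111101010011"  (len 19)
[17] "101100111101010011"  (len 18)
[18] "011001111010100111010"  (len 21)
[19] "11001111010100111010"  (len 20)
[20] "1001111010100111010011"  (len 22)
[21] "001111010100111010011110"  (len 24)
[22] "01111010100111010011110"  (len 23)
[23] "1111010100111010011110"  (len 22)
[24] "111010100111010011110011"  (len 24)
[25] "11010100111010011110011110"  (len 26)
[26] "10101001110100111100111101010"  (len 29)
[27] "010100111010011110011110101010"  (len 30)
[28] "10100111010011110011110101010"  (len 29)
[29] "0100111010011110011110101010110"  (len 31)
[30] "100111010011110011110101010110"  (len 30)

30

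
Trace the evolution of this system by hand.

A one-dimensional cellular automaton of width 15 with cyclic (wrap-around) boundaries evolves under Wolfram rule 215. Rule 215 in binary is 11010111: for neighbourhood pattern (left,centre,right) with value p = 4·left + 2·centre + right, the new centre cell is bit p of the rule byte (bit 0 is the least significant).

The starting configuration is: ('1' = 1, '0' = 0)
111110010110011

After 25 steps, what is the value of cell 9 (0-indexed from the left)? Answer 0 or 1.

1

k=0  111110010110011
k=1  111111110011101
k=2  111111111101100
k=3  011111111100111
k=4  001111111111011
k=5  110111111111001
k=6  110011111111110
k=7  011101111111110
k=8  101100111111111
k=9  100111011111111
k=10  111011001111111
k=11  111001110111111
k=12  111110110011111
k=13  111110011101111
k=14  111111101100111
k=15  111111100111011
k=16  111111111011001
k=17  111111111001110
k=18  011111111110110
k=19  101111111110011
k=20  100111111111101
k=21  111011111111100
k=22  011001111111111
k=23  001110111111111
k=24  110110011111111
k=25  110011101111111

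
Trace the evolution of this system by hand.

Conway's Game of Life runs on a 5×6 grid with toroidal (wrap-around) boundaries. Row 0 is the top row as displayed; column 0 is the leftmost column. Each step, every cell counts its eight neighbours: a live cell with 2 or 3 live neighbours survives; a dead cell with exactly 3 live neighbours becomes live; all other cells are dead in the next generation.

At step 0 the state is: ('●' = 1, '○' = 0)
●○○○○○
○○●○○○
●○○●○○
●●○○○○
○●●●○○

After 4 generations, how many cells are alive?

1

gen 0: ●○○○○○
○○●○○○
●○○●○○
●●○○○○
○●●●○○
gen 1: ○○○●○○
○●○○○○
●○●○○○
●○○●○○
○○●○○○
gen 2: ○○●○○○
○●●○○○
●○●○○○
○○●●○○
○○●●○○
gen 3: ○○○○○○
○○●●○○
○○○○○○
○○○○○○
○●○○○○
gen 4: ○○●○○○
○○○○○○
○○○○○○
○○○○○○
○○○○○○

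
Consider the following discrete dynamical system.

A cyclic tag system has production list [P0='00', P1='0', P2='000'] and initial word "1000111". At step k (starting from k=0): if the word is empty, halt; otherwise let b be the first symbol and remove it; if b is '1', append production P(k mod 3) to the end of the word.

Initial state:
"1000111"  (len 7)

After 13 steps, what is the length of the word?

2

0) "1000111"  (len 7)
1) "00011100"  (len 8)
2) "0011100"  (len 7)
3) "011100"  (len 6)
4) "11100"  (len 5)
5) "11000"  (len 5)
6) "1000000"  (len 7)
7) "00000000"  (len 8)
8) "0000000"  (len 7)
9) "000000"  (len 6)
10) "00000"  (len 5)
11) "0000"  (len 4)
12) "000"  (len 3)
13) "00"  (len 2)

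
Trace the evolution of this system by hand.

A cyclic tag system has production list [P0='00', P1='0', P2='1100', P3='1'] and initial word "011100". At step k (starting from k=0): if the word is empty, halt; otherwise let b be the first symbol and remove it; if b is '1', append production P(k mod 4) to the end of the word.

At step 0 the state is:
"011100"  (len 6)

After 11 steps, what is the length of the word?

4

step 0: "011100"  (len 6)
step 1: "11100"  (len 5)
step 2: "11000"  (len 5)
step 3: "10001100"  (len 8)
step 4: "00011001"  (len 8)
step 5: "0011001"  (len 7)
step 6: "011001"  (len 6)
step 7: "11001"  (len 5)
step 8: "10011"  (len 5)
step 9: "001100"  (len 6)
step 10: "01100"  (len 5)
step 11: "1100"  (len 4)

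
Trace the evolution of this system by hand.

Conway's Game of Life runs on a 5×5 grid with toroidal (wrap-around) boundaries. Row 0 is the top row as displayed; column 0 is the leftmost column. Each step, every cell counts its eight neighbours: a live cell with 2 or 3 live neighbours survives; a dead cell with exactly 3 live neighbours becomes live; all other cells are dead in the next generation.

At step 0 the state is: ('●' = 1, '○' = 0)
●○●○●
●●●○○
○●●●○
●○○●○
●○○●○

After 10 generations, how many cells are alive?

0) ●○●○●
●●●○○
○●●●○
●○○●○
●○○●○
1) ○○●○○
○○○○○
○○○●○
●○○●○
●○●●○
2) ○●●●○
○○○○○
○○○○●
○●○●○
○○●●○
3) ○●○●○
○○●●○
○○○○○
○○○●●
○○○○●
4) ○○○●●
○○●●○
○○●○●
○○○●●
●○●○●
5) ●●○○○
○○●○○
○○●○●
○●●○○
●○●○○
6) ●○●○○
●○●●○
○○●○○
●○●○○
●○●○○
7) ●○●○○
○○●●●
○○●○●
○○●●○
●○●●●
8) ●○○○○
●○●○●
○●○○●
●○○○○
●○○○○
9) ●○○○○
○○○●●
○●○●●
●●○○●
●●○○●
10) ○●○●○
○○●●○
○●○○○
○○○○○
○○○○○

5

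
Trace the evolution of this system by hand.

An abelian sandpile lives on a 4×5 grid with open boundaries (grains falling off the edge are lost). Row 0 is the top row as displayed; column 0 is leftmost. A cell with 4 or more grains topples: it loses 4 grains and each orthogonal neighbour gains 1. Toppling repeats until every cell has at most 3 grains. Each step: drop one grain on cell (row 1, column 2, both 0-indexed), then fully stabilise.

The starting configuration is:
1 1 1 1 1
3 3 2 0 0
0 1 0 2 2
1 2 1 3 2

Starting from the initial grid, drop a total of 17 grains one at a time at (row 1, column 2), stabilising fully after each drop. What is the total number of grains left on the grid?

0) 1 1 1 1 1
3 3 2 0 0
0 1 0 2 2
1 2 1 3 2
1) 1 1 1 1 1
3 3 3 0 0
0 1 0 2 2
1 2 1 3 2
2) 2 2 2 1 1
0 1 1 1 0
1 2 1 2 2
1 2 1 3 2
3) 2 2 2 1 1
0 1 2 1 0
1 2 1 2 2
1 2 1 3 2
4) 2 2 2 1 1
0 1 3 1 0
1 2 1 2 2
1 2 1 3 2
5) 2 2 3 1 1
0 2 0 2 0
1 2 2 2 2
1 2 1 3 2
6) 2 2 3 1 1
0 2 1 2 0
1 2 2 2 2
1 2 1 3 2
7) 2 2 3 1 1
0 2 2 2 0
1 2 2 2 2
1 2 1 3 2
8) 2 2 3 1 1
0 2 3 2 0
1 2 2 2 2
1 2 1 3 2
9) 2 3 0 2 1
0 3 1 3 0
1 2 3 2 2
1 2 1 3 2
10) 2 3 0 2 1
0 3 2 3 0
1 2 3 2 2
1 2 1 3 2
11) 2 3 0 2 1
0 3 3 3 0
1 2 3 2 2
1 2 1 3 2
12) 3 0 2 3 1
1 2 3 1 1
2 0 2 1 3
1 3 3 0 3
13) 3 0 3 3 1
1 3 0 2 1
2 0 3 1 3
1 3 3 0 3
14) 3 0 3 3 1
1 3 1 2 1
2 0 3 1 3
1 3 3 0 3
15) 3 0 3 3 1
1 3 2 2 1
2 0 3 1 3
1 3 3 0 3
16) 3 0 3 3 1
1 3 3 2 1
2 0 3 1 3
1 3 3 0 3
17) 3 2 2 1 2
2 1 0 1 2
2 3 2 3 3
2 0 1 1 3

36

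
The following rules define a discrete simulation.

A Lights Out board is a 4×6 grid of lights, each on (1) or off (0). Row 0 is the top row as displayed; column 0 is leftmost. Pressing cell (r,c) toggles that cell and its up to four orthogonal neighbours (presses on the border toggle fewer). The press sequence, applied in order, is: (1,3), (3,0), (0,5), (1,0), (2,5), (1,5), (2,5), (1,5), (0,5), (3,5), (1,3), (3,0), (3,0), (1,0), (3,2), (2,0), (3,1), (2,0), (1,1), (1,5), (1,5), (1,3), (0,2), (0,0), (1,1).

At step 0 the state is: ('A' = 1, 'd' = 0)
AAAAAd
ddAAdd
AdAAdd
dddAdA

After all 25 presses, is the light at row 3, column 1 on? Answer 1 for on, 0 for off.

gen 0: AAAAAd
ddAAdd
AdAAdd
dddAdA
gen 1: AAAdAd
ddddAd
AdAddd
dddAdA
gen 2: AAAdAd
ddddAd
ddAddd
AAdAdA
gen 3: AAAddA
ddddAA
ddAddd
AAdAdA
gen 4: dAAddA
AAddAA
AdAddd
AAdAdA
gen 5: dAAddA
AAddAd
AdAdAA
AAdAdd
gen 6: dAAddd
AAdddA
AdAdAd
AAdAdd
gen 7: dAAddd
AAdddd
AdAddA
AAdAdA
gen 8: dAAddA
AAddAA
AdAddd
AAdAdA
gen 9: dAAdAd
AAddAd
AdAddd
AAdAdA
gen 10: dAAdAd
AAddAd
AdAddA
AAdAAd
gen 11: dAAAAd
AAAAdd
AdAAdA
AAdAAd
gen 12: dAAAAd
AAAAdd
ddAAdA
dddAAd
gen 13: dAAAAd
AAAAdd
AdAAdA
AAdAAd
gen 14: AAAAAd
ddAAdd
ddAAdA
AAdAAd
gen 15: AAAAAd
ddAAdd
dddAdA
AdAdAd
gen 16: AAAAAd
AdAAdd
AAdAdA
ddAdAd
gen 17: AAAAAd
AdAAdd
AddAdA
AAddAd
gen 18: AAAAAd
ddAAdd
dAdAdA
dAddAd
gen 19: AdAAAd
AAdAdd
dddAdA
dAddAd
gen 20: AdAAAA
AAdAAA
dddAdd
dAddAd
gen 21: AdAAAd
AAdAdd
dddAdA
dAddAd
gen 22: AdAdAd
AAAdAd
dddddA
dAddAd
gen 23: AAdAAd
AAddAd
dddddA
dAddAd
gen 24: dddAAd
dAddAd
dddddA
dAddAd
gen 25: dAdAAd
AdAdAd
dAdddA
dAddAd

1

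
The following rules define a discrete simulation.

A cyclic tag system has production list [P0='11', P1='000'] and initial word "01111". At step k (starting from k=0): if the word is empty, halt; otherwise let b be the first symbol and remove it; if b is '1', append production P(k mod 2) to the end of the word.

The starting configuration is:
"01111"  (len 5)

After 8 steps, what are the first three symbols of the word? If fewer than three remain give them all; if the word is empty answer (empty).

step 0: "01111"  (len 5)
step 1: "1111"  (len 4)
step 2: "111000"  (len 6)
step 3: "1100011"  (len 7)
step 4: "100011000"  (len 9)
step 5: "0001100011"  (len 10)
step 6: "001100011"  (len 9)
step 7: "01100011"  (len 8)
step 8: "1100011"  (len 7)

110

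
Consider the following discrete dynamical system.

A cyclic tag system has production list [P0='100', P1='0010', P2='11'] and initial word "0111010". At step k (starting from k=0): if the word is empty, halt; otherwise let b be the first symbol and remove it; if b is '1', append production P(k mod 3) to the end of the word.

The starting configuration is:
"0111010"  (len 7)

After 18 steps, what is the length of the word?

0) "0111010"  (len 7)
1) "111010"  (len 6)
2) "110100010"  (len 9)
3) "1010001011"  (len 10)
4) "010001011100"  (len 12)
5) "10001011100"  (len 11)
6) "000101110011"  (len 12)
7) "00101110011"  (len 11)
8) "0101110011"  (len 10)
9) "101110011"  (len 9)
10) "01110011100"  (len 11)
11) "1110011100"  (len 10)
12) "11001110011"  (len 11)
13) "1001110011100"  (len 13)
14) "0011100111000010"  (len 16)
15) "011100111000010"  (len 15)
16) "11100111000010"  (len 14)
17) "11001110000100010"  (len 17)
18) "100111000010001011"  (len 18)

18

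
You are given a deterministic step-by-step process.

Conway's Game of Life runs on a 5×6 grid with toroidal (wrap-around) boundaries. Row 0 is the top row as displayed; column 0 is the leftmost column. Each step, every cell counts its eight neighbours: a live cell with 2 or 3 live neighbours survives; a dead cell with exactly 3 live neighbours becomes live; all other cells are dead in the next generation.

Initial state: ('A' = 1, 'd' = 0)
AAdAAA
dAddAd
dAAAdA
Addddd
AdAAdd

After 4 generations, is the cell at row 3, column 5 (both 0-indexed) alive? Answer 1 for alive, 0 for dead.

0

k=0  AAdAAA
dAddAd
dAAAdA
Addddd
AdAAdd
k=1  dddddd
dddddd
dAAAAA
AdddAA
ddAAdd
k=2  dddddd
ddAAAd
dAAAdd
Addddd
dddAAA
k=3  ddAddA
dAddAd
dAddAd
AAdddA
ddddAA
k=4  AddAdA
AAAAAA
dAAdAd
dAdddd
dAddAd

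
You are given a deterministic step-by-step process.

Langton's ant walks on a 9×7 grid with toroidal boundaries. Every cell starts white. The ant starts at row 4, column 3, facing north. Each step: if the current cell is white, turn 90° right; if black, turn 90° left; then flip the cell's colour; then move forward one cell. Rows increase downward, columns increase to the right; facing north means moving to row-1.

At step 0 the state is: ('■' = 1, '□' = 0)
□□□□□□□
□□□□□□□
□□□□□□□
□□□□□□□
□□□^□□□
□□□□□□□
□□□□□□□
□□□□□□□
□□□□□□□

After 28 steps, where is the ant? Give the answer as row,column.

6,1

k=0  □□□□□□□
□□□□□□□
□□□□□□□
□□□□□□□
□□□^□□□
□□□□□□□
□□□□□□□
□□□□□□□
□□□□□□□
k=1  □□□□□□□
□□□□□□□
□□□□□□□
□□□□□□□
□□□■>□□
□□□□□□□
□□□□□□□
□□□□□□□
□□□□□□□
k=2  □□□□□□□
□□□□□□□
□□□□□□□
□□□□□□□
□□□■■□□
□□□□v□□
□□□□□□□
□□□□□□□
□□□□□□□
k=3  □□□□□□□
□□□□□□□
□□□□□□□
□□□□□□□
□□□■■□□
□□□<■□□
□□□□□□□
□□□□□□□
□□□□□□□
k=4  □□□□□□□
□□□□□□□
□□□□□□□
□□□□□□□
□□□^■□□
□□□■■□□
□□□□□□□
□□□□□□□
□□□□□□□
k=5  □□□□□□□
□□□□□□□
□□□□□□□
□□□□□□□
□□<□■□□
□□□■■□□
□□□□□□□
□□□□□□□
□□□□□□□
k=6  □□□□□□□
□□□□□□□
□□□□□□□
□□^□□□□
□□■□■□□
□□□■■□□
□□□□□□□
□□□□□□□
□□□□□□□
k=7  □□□□□□□
□□□□□□□
□□□□□□□
□□■>□□□
□□■□■□□
□□□■■□□
□□□□□□□
□□□□□□□
□□□□□□□
k=8  □□□□□□□
□□□□□□□
□□□□□□□
□□■■□□□
□□■v■□□
□□□■■□□
□□□□□□□
□□□□□□□
□□□□□□□
k=9  □□□□□□□
□□□□□□□
□□□□□□□
□□■■□□□
□□<■■□□
□□□■■□□
□□□□□□□
□□□□□□□
□□□□□□□
k=10  □□□□□□□
□□□□□□□
□□□□□□□
□□■■□□□
□□□■■□□
□□v■■□□
□□□□□□□
□□□□□□□
□□□□□□□
k=11  □□□□□□□
□□□□□□□
□□□□□□□
□□■■□□□
□□□■■□□
□<■■■□□
□□□□□□□
□□□□□□□
□□□□□□□
k=12  □□□□□□□
□□□□□□□
□□□□□□□
□□■■□□□
□^□■■□□
□■■■■□□
□□□□□□□
□□□□□□□
□□□□□□□
k=13  □□□□□□□
□□□□□□□
□□□□□□□
□□■■□□□
□■>■■□□
□■■■■□□
□□□□□□□
□□□□□□□
□□□□□□□
k=14  □□□□□□□
□□□□□□□
□□□□□□□
□□■■□□□
□■■■■□□
□■v■■□□
□□□□□□□
□□□□□□□
□□□□□□□
k=15  □□□□□□□
□□□□□□□
□□□□□□□
□□■■□□□
□■■■■□□
□■□>■□□
□□□□□□□
□□□□□□□
□□□□□□□
k=16  □□□□□□□
□□□□□□□
□□□□□□□
□□■■□□□
□■■^■□□
□■□□■□□
□□□□□□□
□□□□□□□
□□□□□□□
k=17  □□□□□□□
□□□□□□□
□□□□□□□
□□■■□□□
□■<□■□□
□■□□■□□
□□□□□□□
□□□□□□□
□□□□□□□
k=18  □□□□□□□
□□□□□□□
□□□□□□□
□□■■□□□
□■□□■□□
□■v□■□□
□□□□□□□
□□□□□□□
□□□□□□□
k=19  □□□□□□□
□□□□□□□
□□□□□□□
□□■■□□□
□■□□■□□
□<■□■□□
□□□□□□□
□□□□□□□
□□□□□□□
k=20  □□□□□□□
□□□□□□□
□□□□□□□
□□■■□□□
□■□□■□□
□□■□■□□
□v□□□□□
□□□□□□□
□□□□□□□
k=21  □□□□□□□
□□□□□□□
□□□□□□□
□□■■□□□
□■□□■□□
□□■□■□□
<■□□□□□
□□□□□□□
□□□□□□□
k=22  □□□□□□□
□□□□□□□
□□□□□□□
□□■■□□□
□■□□■□□
^□■□■□□
■■□□□□□
□□□□□□□
□□□□□□□
k=23  □□□□□□□
□□□□□□□
□□□□□□□
□□■■□□□
□■□□■□□
■>■□■□□
■■□□□□□
□□□□□□□
□□□□□□□
k=24  □□□□□□□
□□□□□□□
□□□□□□□
□□■■□□□
□■□□■□□
■■■□■□□
■v□□□□□
□□□□□□□
□□□□□□□
k=25  □□□□□□□
□□□□□□□
□□□□□□□
□□■■□□□
□■□□■□□
■■■□■□□
■□>□□□□
□□□□□□□
□□□□□□□
k=26  □□□□□□□
□□□□□□□
□□□□□□□
□□■■□□□
□■□□■□□
■■■□■□□
■□■□□□□
□□v□□□□
□□□□□□□
k=27  □□□□□□□
□□□□□□□
□□□□□□□
□□■■□□□
□■□□■□□
■■■□■□□
■□■□□□□
□<■□□□□
□□□□□□□
k=28  □□□□□□□
□□□□□□□
□□□□□□□
□□■■□□□
□■□□■□□
■■■□■□□
■^■□□□□
□■■□□□□
□□□□□□□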